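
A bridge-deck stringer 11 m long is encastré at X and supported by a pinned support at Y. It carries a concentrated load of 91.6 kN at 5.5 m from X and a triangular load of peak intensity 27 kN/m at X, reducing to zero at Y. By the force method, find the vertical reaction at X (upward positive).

R_X = 181.8 kN

Choose R_Y as the redundant. The primary structure is the cantilever fixed at X.
Downward deflection at the released point Y due to the loads:
  point load 91.6 at a = 5.5: Pa²(3L − a)/(6EI) = 12700/EI
  triangular load, peak 27 at the fixed end: w₀L⁴/(30EI) = 13177/EI
  δ_0 = 25877/EI
Flexibility coefficient — unit upward force at Y: δ_{YY} = L³/(3EI) = 443.7/EI.
The prop prevents deflection at Y: R_Y = δ_0/δ_{YY} = 25877/443.7 = 58.33 kN.
Vertical equilibrium: R_X = ΣP − R_Y = 240.1 − 58.33 = 181.8 kN.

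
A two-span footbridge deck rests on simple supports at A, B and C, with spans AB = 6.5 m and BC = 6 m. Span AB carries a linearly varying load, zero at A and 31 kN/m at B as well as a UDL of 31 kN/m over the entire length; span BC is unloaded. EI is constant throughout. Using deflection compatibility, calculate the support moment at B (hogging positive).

Release continuity at B by inserting a hinge; the redundant is the internal moment M_B. The primary structure is two simply-supported spans AB and BC.
Rotations at B on the released spans (each span's end-slope, ×1/EI):
  span AB: triangular load, peak 31: w₀L³/(45EI) = 189.2/EI
  span AB: UDL 31: wL³/(24EI) = 354.7/EI
  relative rotation θ_0 = (543.9 + 0)/EI = 543.9/EI
A unit hogging moment at B produces rotation L₁/(3EI) + L₂/(3EI) = 4.167/EI.
Compatibility: M_B·(L₁+L₂)/(3EI) = θ_0, giving M_B = 130.5 kN·m (hogging).

M_B = 130.5 kN·m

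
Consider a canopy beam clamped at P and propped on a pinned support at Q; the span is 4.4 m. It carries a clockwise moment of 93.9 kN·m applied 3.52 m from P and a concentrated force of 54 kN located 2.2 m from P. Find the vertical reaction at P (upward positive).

R_P = 6.394 kN

Remove the prop at Q; the released (primary) structure is a cantilever built in at P.
Primary-structure tip deflection at Q by superposition:
  clockwise couple 93.9 at a = 3.52: M₀a(2L − a)/(2EI) = 872.6/EI
  point load 54 at a = 2.2: Pa²(3L − a)/(6EI) = 479.2/EI
  δ_0 = 1352/EI
Flexibility coefficient — unit upward force at Q: δ_{QQ} = L³/(3EI) = 28.39/EI.
Compatibility at Q: δ_0 − R_Q·δ_{QQ} = 0, so R_Q = 1352/28.39 = 47.61 kN.
Vertical equilibrium: R_P = ΣP − R_Q = 54 − 47.61 = 6.394 kN.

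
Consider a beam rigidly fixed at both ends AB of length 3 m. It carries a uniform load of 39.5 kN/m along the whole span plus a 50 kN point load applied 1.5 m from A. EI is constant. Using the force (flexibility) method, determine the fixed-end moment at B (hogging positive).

Release both end moments; the primary structure is a simply-supported span AB with redundants M_A and M_B.
On the primary (simply-supported) span, the end slopes from the loading are:
  at A: UDL 39.5: wL³/(24EI) = 44.44/EI
  at B: UDL 39.5: wL³/(24EI) = 44.44/EI
  at A: point load 50 at a = 1.5: Pab(L + b)/(6LEI) = 28.12/EI
  at B: point load 50 at a = 1.5: Pab(L + a)/(6LEI) = 28.12/EI
  θ_A0 = 72.56/EI,  θ_B0 = 72.56/EI
Flexibility coefficients: a unit moment at one end gives L/(3EI) there and L/(6EI) at the far end, so f₁₁ = f₂₂ = 1/EI and f₁₂ = f₂₁ = 0.5/EI.
Compatibility — zero rotation at each built-in end:
  1 M_A + 0.5 M_B = 72.56
  0.5 M_A + 1 M_B = 72.56
Solving the pair gives M_A = 48.38 kN·m and M_B = 48.38 kN·m (hogging).

M_B = 48.38 kN·m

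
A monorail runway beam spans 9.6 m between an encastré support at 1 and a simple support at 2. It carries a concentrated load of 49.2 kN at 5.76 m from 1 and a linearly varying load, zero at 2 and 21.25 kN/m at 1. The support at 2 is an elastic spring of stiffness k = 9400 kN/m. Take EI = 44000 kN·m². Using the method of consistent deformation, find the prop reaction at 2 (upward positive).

R_2 = 41 kN

Choose R_2 as the redundant. The primary structure is the cantilever fixed at 1.
Free-end deflection of the primary structure under the applied loading (downward +):
  point load 49.2 at a = 5.76: Pa²(3L − a)/(6EI) = 6268/EI
  triangular load, peak 21.25 at the fixed end: w₀L⁴/(30EI) = 6016/EI
  δ_0 = 12284/EI
Tip deflection under a unit load at 2: L³/(3EI) = 294.9/EI.
With EI = 44000 kN·m²: δ_0 = 0.27919 m and δ_{22} = 0.006703 m/kN.
Compatibility — the spring shortens by R_2/k under the reaction it provides: δ_0 − R_2·δ_{22} = R_2/k. With 1/k = 0.000106 m/kN, R_2 = δ_0 / (δ_{22} + 1/k) = 0.27919 / (0.006703 + 0.000106) = 41 kN.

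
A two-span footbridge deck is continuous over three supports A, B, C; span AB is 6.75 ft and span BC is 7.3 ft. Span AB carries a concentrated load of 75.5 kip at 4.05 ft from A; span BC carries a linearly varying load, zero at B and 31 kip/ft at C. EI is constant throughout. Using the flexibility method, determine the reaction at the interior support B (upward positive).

R_B = 110.7 kip

Take M_B as the redundant. Released structure: two simple spans AB and BC with a hinge at B.
End slopes at the hinge B, treating each span as simply supported:
  span AB: point load 75.5 at a = 4.05: Pab(L + a)/(6LEI) = 220.2/EI
  span BC: triangular load, peak 31: 7w₀L³/(360EI) = 234.5/EI
  relative rotation θ_0 = (220.2 + 234.5)/EI = 454.6/EI
A unit hogging moment at B produces rotation L₁/(3EI) + L₂/(3EI) = 4.683/EI.
Slope continuity at B: θ_0 = M_B·4.683/EI, so M_B = 454.6/4.683 = 97.08 kip·ft (hogging).
Span AB, ΣM about A with M_B applied at B: R_B^{AB}·6.75 = 305.8 + 97.08, so R_B^{AB} = 59.68 kip and R_A = 75.5 − 59.68 = 15.82 kip.
Span BC, ΣM about C: R_B^{BC}·7.3 = 275.3 + 97.08, so R_B^{BC} = 51.02 kip and R_C = 113.2 − 51.02 = 62.13 kip.
R_B = 59.68 + 51.02 = 110.7 kip.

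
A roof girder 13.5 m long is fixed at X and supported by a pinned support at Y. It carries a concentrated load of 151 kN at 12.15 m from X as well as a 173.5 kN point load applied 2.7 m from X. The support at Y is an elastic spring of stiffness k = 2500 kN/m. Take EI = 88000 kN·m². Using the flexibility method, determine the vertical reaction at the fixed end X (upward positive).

R_X = 192 kN

Remove the prop at Y; the released (primary) structure is a cantilever built in at X.
Deflection at Y on the released cantilever, summing each load's contribution:
  point load 151 at a = 12.15: Pa²(3L − a)/(6EI) = 105325/EI
  point load 173.5 at a = 2.7: Pa²(3L − a)/(6EI) = 7968/EI
  δ_0 = 113293/EI
Tip deflection under a unit load at Y: L³/(3EI) = 820.1/EI.
With EI = 88000 kN·m²: δ_0 = 1.2874 m and δ_{YY} = 0.00932 m/kN.
Compatibility — the spring shortens by R_Y/k under the reaction it provides: δ_0 − R_Y·δ_{YY} = R_Y/k. With 1/k = 0.0004 m/kN, R_Y = δ_0 / (δ_{YY} + 1/k) = 1.2874 / (0.00932 + 0.0004) = 132.5 kN.
Vertical equilibrium: R_X = ΣP − R_Y = 324.5 − 132.5 = 192 kN.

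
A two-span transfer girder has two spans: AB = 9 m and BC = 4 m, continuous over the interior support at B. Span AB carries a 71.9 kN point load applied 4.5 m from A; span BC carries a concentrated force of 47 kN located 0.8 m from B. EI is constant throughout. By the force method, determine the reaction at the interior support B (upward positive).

R_B = 106.9 kN

Take M_B as the redundant. Released structure: two simple spans AB and BC with a hinge at B.
End slopes at the hinge B, treating each span as simply supported:
  span AB: point load 71.9 at a = 4.5: Pab(L + a)/(6LEI) = 364/EI
  span BC: point load 47 at a = 0.8: Pab(L + b)/(6LEI) = 36.1/EI
  relative rotation θ_0 = (364 + 36.1)/EI = 400.1/EI
A unit hogging moment at B produces rotation L₁/(3EI) + L₂/(3EI) = 4.333/EI.
Compatibility: M_B·(L₁+L₂)/(3EI) = θ_0, giving M_B = 92.33 kN·m (hogging).
Span AB, ΣM about A with M_B applied at B: R_B^{AB}·9 = 323.6 + 92.33, so R_B^{AB} = 46.21 kN and R_A = 71.9 − 46.21 = 25.69 kN.
Span BC, ΣM about C: R_B^{BC}·4 = 150.4 + 92.33, so R_B^{BC} = 60.68 kN and R_C = 47 − 60.68 = -13.68 kN.
R_B = 46.21 + 60.68 = 106.9 kN.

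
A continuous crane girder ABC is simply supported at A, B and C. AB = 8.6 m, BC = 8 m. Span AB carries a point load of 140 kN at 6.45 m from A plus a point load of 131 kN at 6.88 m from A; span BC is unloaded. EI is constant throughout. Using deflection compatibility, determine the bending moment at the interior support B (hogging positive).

Release continuity at B by inserting a hinge; the redundant is the internal moment M_B. The primary structure is two simply-supported spans AB and BC.
Discontinuity in slope at B on the released structure — sum the simple-span end rotations:
  span AB: point load 140 at a = 6.45: Pab(L + a)/(6LEI) = 566.3/EI
  span AB: point load 131 at a = 6.88: Pab(L + a)/(6LEI) = 465.1/EI
  relative rotation θ_0 = (1031 + 0)/EI = 1031/EI
A unit hogging moment at B produces rotation L₁/(3EI) + L₂/(3EI) = 5.533/EI.
Slope continuity at B: θ_0 = M_B·5.533/EI, so M_B = 1031/5.533 = 186.4 kN·m (hogging).

M_B = 186.4 kN·m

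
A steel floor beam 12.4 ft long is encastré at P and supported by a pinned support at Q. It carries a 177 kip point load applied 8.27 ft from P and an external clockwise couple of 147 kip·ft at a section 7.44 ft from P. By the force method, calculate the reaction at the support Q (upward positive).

Remove the prop at Q; the released (primary) structure is a cantilever built in at P.
Deflection at Q on the released cantilever, summing each load's contribution:
  point load 177 at a = 8.27: Pa²(3L − a)/(6EI) = 58369/EI
  clockwise couple 147 at a = 7.44: M₀a(2L − a)/(2EI) = 9493/EI
  δ_0 = 67862/EI
Tip deflection under a unit load at Q: L³/(3EI) = 635.5/EI.
Compatibility at Q: δ_0 − R_Q·δ_{QQ} = 0, so R_Q = 67862/635.5 = 106.8 kip.

R_Q = 106.8 kip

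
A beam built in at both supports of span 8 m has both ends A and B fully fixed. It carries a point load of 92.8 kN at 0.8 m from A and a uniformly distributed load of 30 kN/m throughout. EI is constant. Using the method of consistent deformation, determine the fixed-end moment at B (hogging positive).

Release both end moments; the primary structure is a simply-supported span AB with redundants M_A and M_B.
On the primary (simply-supported) span, the end slopes from the loading are:
  at A: point load 92.8 at a = 0.8: Pab(L + b)/(6LEI) = 169.3/EI
  at B: point load 92.8 at a = 0.8: Pab(L + a)/(6LEI) = 98/EI
  at A: UDL 30: wL³/(24EI) = 640/EI
  at B: UDL 30: wL³/(24EI) = 640/EI
  θ_A0 = 809.3/EI,  θ_B0 = 738/EI
Flexibility coefficients: a unit moment at one end gives L/(3EI) there and L/(6EI) at the far end, so f₁₁ = f₂₂ = 2.667/EI and f₁₂ = f₂₁ = 1.333/EI.
Compatibility — zero rotation at each built-in end:
  2.667 M_A + 1.333 M_B = 809.3
  1.333 M_A + 2.667 M_B = 738
Solving the pair gives M_A = 220.1 kN·m and M_B = 166.7 kN·m (hogging).

M_B = 166.7 kN·m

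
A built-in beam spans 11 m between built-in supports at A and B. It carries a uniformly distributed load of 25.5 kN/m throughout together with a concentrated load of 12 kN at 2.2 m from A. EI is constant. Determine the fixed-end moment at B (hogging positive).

Release both end moments; the primary structure is a simply-supported span AB with redundants M_A and M_B.
On the primary (simply-supported) span, the end slopes from the loading are:
  at A: UDL 25.5: wL³/(24EI) = 1414/EI
  at B: UDL 25.5: wL³/(24EI) = 1414/EI
  at A: point load 12 at a = 2.2: Pab(L + b)/(6LEI) = 69.7/EI
  at B: point load 12 at a = 2.2: Pab(L + a)/(6LEI) = 46.46/EI
  θ_A0 = 1484/EI,  θ_B0 = 1461/EI
Flexibility coefficients: a unit moment at one end gives L/(3EI) there and L/(6EI) at the far end, so f₁₁ = f₂₂ = 3.667/EI and f₁₂ = f₂₁ = 1.833/EI.
Compatibility — zero rotation at each built-in end:
  3.667 M_A + 1.833 M_B = 1484
  1.833 M_A + 3.667 M_B = 1461
Solving the pair gives M_A = 274 kN·m and M_B = 261.3 kN·m (hogging).

M_B = 261.3 kN·m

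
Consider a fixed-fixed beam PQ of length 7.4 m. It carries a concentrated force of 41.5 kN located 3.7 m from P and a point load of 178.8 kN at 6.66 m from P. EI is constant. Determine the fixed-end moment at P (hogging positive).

Take the two fixed-end moments M_P, M_Q as redundants; the released structure is the simple span PQ.
On the primary (simply-supported) span, the end slopes from the loading are:
  at P: point load 41.5 at a = 3.7: Pab(L + b)/(6LEI) = 142/EI
  at Q: point load 41.5 at a = 3.7: Pab(L + a)/(6LEI) = 142/EI
  at P: point load 178.8 at a = 6.66: Pab(L + b)/(6LEI) = 161.6/EI
  at Q: point load 178.8 at a = 6.66: Pab(L + a)/(6LEI) = 279/EI
  θ_P0 = 303.6/EI,  θ_Q0 = 421.1/EI
Flexibility coefficients: a unit moment at one end gives L/(3EI) there and L/(6EI) at the far end, so f₁₁ = f₂₂ = 2.467/EI and f₁₂ = f₂₁ = 1.233/EI.
Compatibility — zero rotation at each built-in end:
  2.467 M_P + 1.233 M_Q = 303.6
  1.233 M_P + 2.467 M_Q = 421.1
Solving the pair gives M_P = 50.3 kN·m and M_Q = 145.6 kN·m (hogging).

M_P = 50.3 kN·m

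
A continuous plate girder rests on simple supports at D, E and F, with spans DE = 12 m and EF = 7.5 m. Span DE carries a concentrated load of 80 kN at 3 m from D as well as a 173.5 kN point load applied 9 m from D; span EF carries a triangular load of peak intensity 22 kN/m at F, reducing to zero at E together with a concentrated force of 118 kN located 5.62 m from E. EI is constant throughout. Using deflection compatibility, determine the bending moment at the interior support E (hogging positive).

M_E = 347.2 kN·m

Take M_E as the redundant. Released structure: two simple spans DE and EF with a hinge at E.
Discontinuity in slope at E on the released structure — sum the simple-span end rotations:
  span DE: point load 80 at a = 3: Pab(L + a)/(6LEI) = 450/EI
  span DE: point load 173.5 at a = 9: Pab(L + a)/(6LEI) = 1366/EI
  span EF: triangular load, peak 22: 7w₀L³/(360EI) = 180.5/EI
  span EF: point load 118 at a = 5.62: Pab(L + b)/(6LEI) = 259.9/EI
  relative rotation θ_0 = (1816 + 440.3)/EI = 2257/EI
A unit hogging moment at E produces rotation L₁/(3EI) + L₂/(3EI) = 6.5/EI.
Compatibility: M_E·(L₁+L₂)/(3EI) = θ_0, giving M_E = 347.2 kN·m (hogging).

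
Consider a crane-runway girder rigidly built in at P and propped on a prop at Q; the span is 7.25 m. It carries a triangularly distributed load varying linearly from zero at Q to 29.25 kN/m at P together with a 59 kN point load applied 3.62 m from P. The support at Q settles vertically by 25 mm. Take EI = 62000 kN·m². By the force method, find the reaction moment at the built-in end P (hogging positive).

M_P = 271.2 kN·m

Take the reaction at Q as the redundant and release it; the primary structure is a cantilever fixed at P.
Deflection at Q on the released cantilever, summing each load's contribution:
  triangular load, peak 29.25 at the fixed end: w₀L⁴/(30EI) = 2694/EI
  point load 59 at a = 3.62: Pa²(3L − a)/(6EI) = 2336/EI
  δ_0 = 5030/EI
Flexibility coefficient — unit upward force at Q: δ_{QQ} = L³/(3EI) = 127/EI.
With EI = 62000 kN·m²: δ_0 = 0.081129 m and δ_{QQ} = 0.002049 m/kN.
Compatibility — the beam at Q must follow the support down by 0.025 m: δ_0 − R_Q·δ_{QQ} = 0.025, so R_Q = (0.081129 − 0.025)/0.002049 = 27.4 kN.
Moment equilibrium about P: M_P = Σ(load moments about P) − R_Q·L = 469.8 − 27.4×7.25 = 271.2 kN·m.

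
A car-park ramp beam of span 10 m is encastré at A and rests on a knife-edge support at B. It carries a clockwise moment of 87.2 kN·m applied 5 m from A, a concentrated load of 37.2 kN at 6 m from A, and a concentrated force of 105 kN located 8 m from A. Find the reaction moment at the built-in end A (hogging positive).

M_A = 152.4 kN·m

Remove the prop at B; the released (primary) structure is a cantilever built in at A.
Free-end deflection of the primary structure under the applied loading (downward +):
  clockwise couple 87.2 at a = 5: M₀a(2L − a)/(2EI) = 3270/EI
  point load 37.2 at a = 6: Pa²(3L − a)/(6EI) = 5357/EI
  point load 105 at a = 8: Pa²(3L − a)/(6EI) = 24640/EI
  δ_0 = 33267/EI
Flexibility coefficient — unit upward force at B: δ_{BB} = L³/(3EI) = 333.3/EI.
Compatibility at B: δ_0 − R_B·δ_{BB} = 0, so R_B = 33267/333.3 = 99.8 kN.
Moment equilibrium about A: M_A = Σ(load moments about A) − R_B·L = 1150 − 99.8×10 = 152.4 kN·m.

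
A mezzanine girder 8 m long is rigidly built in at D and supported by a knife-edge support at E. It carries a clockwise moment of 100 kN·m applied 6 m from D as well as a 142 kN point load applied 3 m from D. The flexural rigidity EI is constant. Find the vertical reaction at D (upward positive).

Choose R_E as the redundant. The primary structure is the cantilever fixed at D.
Free-end deflection of the primary structure under the applied loading (downward +):
  clockwise couple 100 at a = 6: M₀a(2L − a)/(2EI) = 3000/EI
  point load 142 at a = 3: Pa²(3L − a)/(6EI) = 4473/EI
  δ_0 = 7473/EI
Tip deflection under a unit load at E: L³/(3EI) = 170.7/EI.
Compatibility at E: δ_0 − R_E·δ_{EE} = 0, so R_E = 7473/170.7 = 43.79 kN.
Vertical equilibrium: R_D = ΣP − R_E = 142 − 43.79 = 98.21 kN.

R_D = 98.21 kN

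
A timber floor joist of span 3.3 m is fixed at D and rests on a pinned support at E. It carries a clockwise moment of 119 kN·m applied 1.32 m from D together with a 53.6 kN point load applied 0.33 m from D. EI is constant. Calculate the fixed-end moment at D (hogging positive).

Remove the prop at E; the released (primary) structure is a cantilever built in at D.
Primary-structure tip deflection at E by superposition:
  clockwise couple 119 at a = 1.32: M₀a(2L − a)/(2EI) = 414.7/EI
  point load 53.6 at a = 0.33: Pa²(3L − a)/(6EI) = 9.31/EI
  δ_0 = 424/EI
Tip deflection under a unit load at E: L³/(3EI) = 11.98/EI.
Compatibility at E: δ_0 − R_E·δ_{EE} = 0, so R_E = 424/11.98 = 35.4 kN.
Moment equilibrium about D: M_D = Σ(load moments about D) − R_E·L = 136.7 − 35.4×3.3 = 19.88 kN·m.

M_D = 19.88 kN·m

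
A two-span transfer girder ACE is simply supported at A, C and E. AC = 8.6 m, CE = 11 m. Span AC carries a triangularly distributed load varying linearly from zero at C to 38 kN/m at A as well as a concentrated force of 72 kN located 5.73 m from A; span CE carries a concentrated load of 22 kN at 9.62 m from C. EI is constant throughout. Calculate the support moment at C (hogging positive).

Take M_C as the redundant. Released structure: two simple spans AC and CE with a hinge at C.
End slopes at the hinge C, treating each span as simply supported:
  span AC: triangular load, peak 38: 7w₀L³/(360EI) = 470/EI
  span AC: point load 72 at a = 5.73: Pab(L + a)/(6LEI) = 328.8/EI
  span CE: point load 22 at a = 9.62: Pab(L + b)/(6LEI) = 54.78/EI
  relative rotation θ_0 = (798.8 + 54.78)/EI = 853.6/EI
A unit hogging moment at C produces rotation L₁/(3EI) + L₂/(3EI) = 6.533/EI.
Compatibility: M_C·(L₁+L₂)/(3EI) = θ_0, giving M_C = 130.7 kN·m (hogging).

M_C = 130.7 kN·m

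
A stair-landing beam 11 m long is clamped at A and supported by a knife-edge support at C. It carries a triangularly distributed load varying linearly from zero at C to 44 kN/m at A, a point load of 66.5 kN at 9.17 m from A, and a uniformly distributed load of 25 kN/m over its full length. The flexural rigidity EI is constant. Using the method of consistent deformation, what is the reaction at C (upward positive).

R_C = 201.6 kN

Release the roller at C. Primary structure: cantilever fixed at A.
Primary-structure tip deflection at C by superposition:
  triangular load, peak 44 at the fixed end: w₀L⁴/(30EI) = 21473/EI
  point load 66.5 at a = 9.17: Pa²(3L − a)/(6EI) = 22209/EI
  UDL 25: wL⁴/(8EI) = 45753/EI
  δ_0 = 89436/EI
Flexibility coefficient — unit upward force at C: δ_{CC} = L³/(3EI) = 443.7/EI.
The prop prevents deflection at C: R_C = δ_0/δ_{CC} = 89436/443.7 = 201.6 kN.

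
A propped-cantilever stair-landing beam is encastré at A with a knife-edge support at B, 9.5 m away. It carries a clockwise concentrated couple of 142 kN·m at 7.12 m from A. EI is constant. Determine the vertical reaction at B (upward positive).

Remove the prop at B; the released (primary) structure is a cantilever built in at A.
Primary-structure tip deflection at B by superposition:
  clockwise couple 142 at a = 7.12: M₀a(2L − a)/(2EI) = 6006/EI
Tip deflection under a unit load at B: L³/(3EI) = 285.8/EI.
Compatibility at B: δ_0 − R_B·δ_{BB} = 0, so R_B = 6006/285.8 = 21.01 kN.

R_B = 21.01 kN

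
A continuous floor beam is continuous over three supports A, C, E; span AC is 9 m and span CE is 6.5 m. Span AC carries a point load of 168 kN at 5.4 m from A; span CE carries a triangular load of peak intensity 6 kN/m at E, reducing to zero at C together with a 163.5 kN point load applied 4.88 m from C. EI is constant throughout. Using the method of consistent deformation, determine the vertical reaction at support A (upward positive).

Release continuity at C by inserting a hinge; the redundant is the internal moment M_C. The primary structure is two simply-supported spans AC and CE.
Discontinuity in slope at C on the released structure — sum the simple-span end rotations:
  span AC: point load 168 at a = 5.4: Pab(L + a)/(6LEI) = 870.9/EI
  span CE: triangular load, peak 6: 7w₀L³/(360EI) = 32.04/EI
  span CE: point load 163.5 at a = 4.88: Pab(L + b)/(6LEI) = 269.1/EI
  relative rotation θ_0 = (870.9 + 301.2)/EI = 1172/EI
A unit hogging moment at C produces rotation L₁/(3EI) + L₂/(3EI) = 5.167/EI.
Compatibility: M_C·(L₁+L₂)/(3EI) = θ_0, giving M_C = 226.9 kN·m (hogging).
Span AC, ΣM about A with M_C applied at C: R_C^{AC}·9 = 907.2 + 226.9, so R_C^{AC} = 126 kN and R_A = 168 − 126 = 41.99 kN.

R_A = 41.99 kN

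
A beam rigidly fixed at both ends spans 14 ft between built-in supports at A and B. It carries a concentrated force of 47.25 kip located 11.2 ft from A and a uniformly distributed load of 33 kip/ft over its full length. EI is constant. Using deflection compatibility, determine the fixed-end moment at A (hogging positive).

Release both end moments; the primary structure is a simply-supported span AB with redundants M_A and M_B.
End rotations of the released simple span under the applied load (×1/EI):
  at A: point load 47.25 at a = 11.2: Pab(L + b)/(6LEI) = 296.4/EI
  at B: point load 47.25 at a = 11.2: Pab(L + a)/(6LEI) = 444.5/EI
  at A: UDL 33: wL³/(24EI) = 3773/EI
  at B: UDL 33: wL³/(24EI) = 3773/EI
  θ_A0 = 4069/EI,  θ_B0 = 4218/EI
Flexibility coefficients: a unit moment at one end gives L/(3EI) there and L/(6EI) at the far end, so f₁₁ = f₂₂ = 4.667/EI and f₁₂ = f₂₁ = 2.333/EI.
Compatibility — zero rotation at each built-in end:
  4.667 M_A + 2.333 M_B = 4069
  2.333 M_A + 4.667 M_B = 4218
Solving the pair gives M_A = 560.2 kip·ft and M_B = 623.7 kip·ft (hogging).

M_A = 560.2 kip·ft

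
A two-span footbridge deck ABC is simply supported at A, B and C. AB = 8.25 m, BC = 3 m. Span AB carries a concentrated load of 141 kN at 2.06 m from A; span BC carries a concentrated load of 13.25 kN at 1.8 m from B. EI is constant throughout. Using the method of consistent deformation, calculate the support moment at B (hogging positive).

M_B = 101.6 kN·m

Insert a hinge at B; M_B is the redundant, and each span becomes simply supported.
Rotations at B on the released spans (each span's end-slope, ×1/EI):
  span AB: point load 141 at a = 2.06: Pab(L + a)/(6LEI) = 374.5/EI
  span BC: point load 13.25 at a = 1.8: Pab(L + b)/(6LEI) = 6.678/EI
  relative rotation θ_0 = (374.5 + 6.678)/EI = 381.2/EI
A unit hogging moment at B produces rotation L₁/(3EI) + L₂/(3EI) = 3.75/EI.
Compatibility: M_B·(L₁+L₂)/(3EI) = θ_0, giving M_B = 101.6 kN·m (hogging).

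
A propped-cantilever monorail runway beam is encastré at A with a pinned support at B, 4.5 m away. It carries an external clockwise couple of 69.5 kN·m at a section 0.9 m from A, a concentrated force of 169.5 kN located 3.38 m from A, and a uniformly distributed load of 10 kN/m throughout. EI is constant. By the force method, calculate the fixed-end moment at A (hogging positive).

Take the reaction at B as the redundant and release it; the primary structure is a cantilever fixed at A.
Primary-structure tip deflection at B by superposition:
  clockwise couple 69.5 at a = 0.9: M₀a(2L − a)/(2EI) = 253.3/EI
  point load 169.5 at a = 3.38: Pa²(3L − a)/(6EI) = 3266/EI
  UDL 10: wL⁴/(8EI) = 512.6/EI
  δ_0 = 4032/EI
Tip deflection under a unit load at B: L³/(3EI) = 30.38/EI.
The prop prevents deflection at B: R_B = δ_0/δ_{BB} = 4032/30.38 = 132.7 kN.
Moment equilibrium about A: M_A = Σ(load moments about A) − R_B·L = 743.7 − 132.7×4.5 = 146.3 kN·m.

M_A = 146.3 kN·m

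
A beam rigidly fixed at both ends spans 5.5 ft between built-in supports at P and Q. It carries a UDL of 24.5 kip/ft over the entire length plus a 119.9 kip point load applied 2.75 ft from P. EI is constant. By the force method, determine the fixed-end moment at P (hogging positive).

M_P = 144.2 kip·ft

Release both end moments; the primary structure is a simply-supported span PQ with redundants M_P and M_Q.
On the primary (simply-supported) span, the end slopes from the loading are:
  at P: UDL 24.5: wL³/(24EI) = 169.8/EI
  at Q: UDL 24.5: wL³/(24EI) = 169.8/EI
  at P: point load 119.9 at a = 2.75: Pab(L + b)/(6LEI) = 226.7/EI
  at Q: point load 119.9 at a = 2.75: Pab(L + a)/(6LEI) = 226.7/EI
  θ_P0 = 396.5/EI,  θ_Q0 = 396.5/EI
Flexibility coefficients: a unit moment at one end gives L/(3EI) there and L/(6EI) at the far end, so f₁₁ = f₂₂ = 1.833/EI and f₁₂ = f₂₁ = 0.9167/EI.
Compatibility — zero rotation at each built-in end:
  1.833 M_P + 0.9167 M_Q = 396.5
  0.9167 M_P + 1.833 M_Q = 396.5
Solving the pair gives M_P = 144.2 kip·ft and M_Q = 144.2 kip·ft (hogging).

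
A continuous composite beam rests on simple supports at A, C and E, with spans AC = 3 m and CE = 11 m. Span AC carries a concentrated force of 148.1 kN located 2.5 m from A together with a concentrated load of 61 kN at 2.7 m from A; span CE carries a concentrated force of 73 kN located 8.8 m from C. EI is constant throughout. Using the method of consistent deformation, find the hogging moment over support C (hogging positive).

M_C = 76.04 kN·m

Take M_C as the redundant. Released structure: two simple spans AC and CE with a hinge at C.
Rotations at C on the released spans (each span's end-slope, ×1/EI):
  span AC: point load 148.1 at a = 2.5: Pab(L + a)/(6LEI) = 56.57/EI
  span AC: point load 61 at a = 2.7: Pab(L + a)/(6LEI) = 15.65/EI
  span CE: point load 73 at a = 8.8: Pab(L + b)/(6LEI) = 282.7/EI
  relative rotation θ_0 = (72.21 + 282.7)/EI = 354.9/EI
A unit hogging moment at C produces rotation L₁/(3EI) + L₂/(3EI) = 4.667/EI.
Compatibility: M_C·(L₁+L₂)/(3EI) = θ_0, giving M_C = 76.04 kN·m (hogging).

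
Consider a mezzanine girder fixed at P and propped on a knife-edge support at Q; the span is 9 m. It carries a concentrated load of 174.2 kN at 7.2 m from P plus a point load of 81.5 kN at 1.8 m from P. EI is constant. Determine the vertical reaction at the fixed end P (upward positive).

R_P = 128.5 kN

Release the roller at Q. Primary structure: cantilever fixed at P.
Free-end deflection of the primary structure under the applied loading (downward +):
  point load 174.2 at a = 7.2: Pa²(3L − a)/(6EI) = 29801/EI
  point load 81.5 at a = 1.8: Pa²(3L − a)/(6EI) = 1109/EI
  δ_0 = 30910/EI
Tip deflection under a unit load at Q: L³/(3EI) = 243/EI.
The prop prevents deflection at Q: R_Q = δ_0/δ_{QQ} = 30910/243 = 127.2 kN.
Vertical equilibrium: R_P = ΣP − R_Q = 255.7 − 127.2 = 128.5 kN.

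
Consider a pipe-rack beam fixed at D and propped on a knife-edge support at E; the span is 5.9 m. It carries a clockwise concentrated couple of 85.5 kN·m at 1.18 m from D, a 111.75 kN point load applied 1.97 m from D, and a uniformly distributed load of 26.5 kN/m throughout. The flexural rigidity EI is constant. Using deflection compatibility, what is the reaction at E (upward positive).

Take the reaction at E as the redundant and release it; the primary structure is a cantilever fixed at D.
Primary-structure tip deflection at E by superposition:
  clockwise couple 85.5 at a = 1.18: M₀a(2L − a)/(2EI) = 535.7/EI
  point load 111.75 at a = 1.97: Pa²(3L − a)/(6EI) = 1137/EI
  UDL 26.5: wL⁴/(8EI) = 4014/EI
  δ_0 = 5687/EI
Tip deflection under a unit load at E: L³/(3EI) = 68.46/EI.
The prop prevents deflection at E: R_E = δ_0/δ_{EE} = 5687/68.46 = 83.06 kN.

R_E = 83.06 kN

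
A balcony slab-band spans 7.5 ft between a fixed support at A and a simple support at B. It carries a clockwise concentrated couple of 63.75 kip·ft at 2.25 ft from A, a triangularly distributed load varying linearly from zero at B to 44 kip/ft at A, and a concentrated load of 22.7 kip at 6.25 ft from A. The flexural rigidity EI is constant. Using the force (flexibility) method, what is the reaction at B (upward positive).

R_B = 56.58 kip

Release the roller at B. Primary structure: cantilever fixed at A.
Deflection at B on the released cantilever, summing each load's contribution:
  clockwise couple 63.75 at a = 2.25: M₀a(2L − a)/(2EI) = 914.4/EI
  triangular load, peak 44 at the fixed end: w₀L⁴/(30EI) = 4641/EI
  point load 22.7 at a = 6.25: Pa²(3L − a)/(6EI) = 2402/EI
  δ_0 = 7957/EI
Tip deflection under a unit load at B: L³/(3EI) = 140.6/EI.
Compatibility at B: δ_0 − R_B·δ_{BB} = 0, so R_B = 7957/140.6 = 56.58 kip.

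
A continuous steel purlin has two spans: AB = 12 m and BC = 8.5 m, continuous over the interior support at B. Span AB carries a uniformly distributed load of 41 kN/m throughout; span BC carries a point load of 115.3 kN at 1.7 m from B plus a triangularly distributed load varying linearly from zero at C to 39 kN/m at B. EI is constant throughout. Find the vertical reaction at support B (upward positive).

Take M_B as the redundant. Released structure: two simple spans AB and BC with a hinge at B.
End slopes at the hinge B, treating each span as simply supported:
  span AB: UDL 41: wL³/(24EI) = 2952/EI
  span BC: point load 115.3 at a = 1.7: Pab(L + b)/(6LEI) = 399.9/EI
  span BC: triangular load, peak 39: w₀L³/(45EI) = 532.2/EI
  relative rotation θ_0 = (2952 + 932.1)/EI = 3884/EI
A unit hogging moment at B produces rotation L₁/(3EI) + L₂/(3EI) = 6.833/EI.
Compatibility: M_B·(L₁+L₂)/(3EI) = θ_0, giving M_B = 568.4 kN·m (hogging).
Span AB, ΣM about A with M_B applied at B: R_B^{AB}·12 = 2952 + 568.4, so R_B^{AB} = 293.4 kN and R_A = 492 − 293.4 = 198.6 kN.
Span BC, ΣM about C: R_B^{BC}·8.5 = 1723 + 568.4, so R_B^{BC} = 269.6 kN and R_C = 281.1 − 269.6 = 11.44 kN.
R_B = 293.4 + 269.6 = 563 kN.

R_B = 563 kN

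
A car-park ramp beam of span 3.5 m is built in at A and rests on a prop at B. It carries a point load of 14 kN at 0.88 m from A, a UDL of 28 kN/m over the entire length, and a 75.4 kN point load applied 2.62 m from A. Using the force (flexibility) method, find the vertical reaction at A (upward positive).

Choose R_B as the redundant. The primary structure is the cantilever fixed at A.
Downward deflection at the released point B due to the loads:
  point load 14 at a = 0.88: Pa²(3L − a)/(6EI) = 17.38/EI
  UDL 28: wL⁴/(8EI) = 525.2/EI
  point load 75.4 at a = 2.62: Pa²(3L − a)/(6EI) = 679.7/EI
  δ_0 = 1222/EI
Tip deflection under a unit load at B: L³/(3EI) = 14.29/EI.
Compatibility at B: δ_0 − R_B·δ_{BB} = 0, so R_B = 1222/14.29 = 85.53 kN.
Vertical equilibrium: R_A = ΣP − R_B = 187.4 − 85.53 = 101.9 kN.

R_A = 101.9 kN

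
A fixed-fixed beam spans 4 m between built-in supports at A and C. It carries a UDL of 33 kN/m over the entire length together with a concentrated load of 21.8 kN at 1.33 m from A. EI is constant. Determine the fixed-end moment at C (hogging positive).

M_C = 50.44 kN·m

Release both end moments; the primary structure is a simply-supported span AC with redundants M_A and M_C.
End rotations of the released simple span under the applied load (×1/EI):
  at A: UDL 33: wL³/(24EI) = 88/EI
  at C: UDL 33: wL³/(24EI) = 88/EI
  at A: point load 21.8 at a = 1.33: Pab(L + b)/(6LEI) = 21.51/EI
  at C: point load 21.8 at a = 1.33: Pab(L + a)/(6LEI) = 17.19/EI
  θ_A0 = 109.5/EI,  θ_C0 = 105.2/EI
Flexibility coefficients: a unit moment at one end gives L/(3EI) there and L/(6EI) at the far end, so f₁₁ = f₂₂ = 1.333/EI and f₁₂ = f₂₁ = 0.6667/EI.
Compatibility — zero rotation at each built-in end:
  1.333 M_A + 0.6667 M_C = 109.5
  0.6667 M_A + 1.333 M_C = 105.2
Solving the pair gives M_A = 56.92 kN·m and M_C = 50.44 kN·m (hogging).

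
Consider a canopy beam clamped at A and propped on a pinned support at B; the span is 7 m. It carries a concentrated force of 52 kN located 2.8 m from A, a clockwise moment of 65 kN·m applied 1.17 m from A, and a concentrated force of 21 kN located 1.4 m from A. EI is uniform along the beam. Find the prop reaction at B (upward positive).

R_B = 16.26 kN

Take the reaction at B as the redundant and release it; the primary structure is a cantilever fixed at A.
Primary-structure tip deflection at B by superposition:
  point load 52 at a = 2.8: Pa²(3L − a)/(6EI) = 1237/EI
  clockwise couple 65 at a = 1.17: M₀a(2L − a)/(2EI) = 487.9/EI
  point load 21 at a = 1.4: Pa²(3L − a)/(6EI) = 134.5/EI
  δ_0 = 1859/EI
Flexibility coefficient — unit upward force at B: δ_{BB} = L³/(3EI) = 114.3/EI.
The prop prevents deflection at B: R_B = δ_0/δ_{BB} = 1859/114.3 = 16.26 kN.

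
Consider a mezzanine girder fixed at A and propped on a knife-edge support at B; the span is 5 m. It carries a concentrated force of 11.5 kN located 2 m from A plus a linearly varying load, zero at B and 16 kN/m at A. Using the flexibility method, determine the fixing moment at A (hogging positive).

Choose R_B as the redundant. The primary structure is the cantilever fixed at A.
Primary-structure tip deflection at B by superposition:
  point load 11.5 at a = 2: Pa²(3L − a)/(6EI) = 99.67/EI
  triangular load, peak 16 at the fixed end: w₀L⁴/(30EI) = 333.3/EI
  δ_0 = 433/EI
Tip deflection under a unit load at B: L³/(3EI) = 41.67/EI.
Compatibility at B: δ_0 − R_B·δ_{BB} = 0, so R_B = 433/41.67 = 10.39 kN.
Moment equilibrium about A: M_A = Σ(load moments about A) − R_B·L = 89.67 − 10.39×5 = 37.71 kN·m.

M_A = 37.71 kN·m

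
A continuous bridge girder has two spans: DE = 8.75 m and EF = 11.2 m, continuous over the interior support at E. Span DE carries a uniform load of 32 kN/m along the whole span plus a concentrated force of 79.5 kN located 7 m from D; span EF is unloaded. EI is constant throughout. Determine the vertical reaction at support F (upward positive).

R_F = -15.92 kN

Release continuity at E by inserting a hinge; the redundant is the internal moment M_E. The primary structure is two simply-supported spans DE and EF.
End slopes at the hinge E, treating each span as simply supported:
  span DE: UDL 32: wL³/(24EI) = 893.2/EI
  span DE: point load 79.5 at a = 7: Pab(L + a)/(6LEI) = 292.2/EI
  relative rotation θ_0 = (1185 + 0)/EI = 1185/EI
A unit hogging moment at E produces rotation L₁/(3EI) + L₂/(3EI) = 6.65/EI.
Slope continuity at E: θ_0 = M_E·6.65/EI, so M_E = 1185/6.65 = 178.3 kN·m (hogging).
Span EF, ΣM about F: R_E^{EF}·11.2 = 0 + 178.3, so R_E^{EF} = 15.92 kN and R_F = 0 − 15.92 = -15.92 kN.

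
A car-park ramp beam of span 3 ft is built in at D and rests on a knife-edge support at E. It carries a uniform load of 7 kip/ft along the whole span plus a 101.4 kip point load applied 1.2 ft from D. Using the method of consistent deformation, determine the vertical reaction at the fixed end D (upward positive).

Take the reaction at E as the redundant and release it; the primary structure is a cantilever fixed at D.
Downward deflection at the released point E due to the loads:
  UDL 7: wL⁴/(8EI) = 70.88/EI
  point load 101.4 at a = 1.2: Pa²(3L − a)/(6EI) = 189.8/EI
  δ_0 = 260.7/EI
Flexibility coefficient — unit upward force at E: δ_{EE} = L³/(3EI) = 9/EI.
The prop prevents deflection at E: R_E = δ_0/δ_{EE} = 260.7/9 = 28.97 kip.
Vertical equilibrium: R_D = ΣP − R_E = 122.4 − 28.97 = 93.43 kip.

R_D = 93.43 kip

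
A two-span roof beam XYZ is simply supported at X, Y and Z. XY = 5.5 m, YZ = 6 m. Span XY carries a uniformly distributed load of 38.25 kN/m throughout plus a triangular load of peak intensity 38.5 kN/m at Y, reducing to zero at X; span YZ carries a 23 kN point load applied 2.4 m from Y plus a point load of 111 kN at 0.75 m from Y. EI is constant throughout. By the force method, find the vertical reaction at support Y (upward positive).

R_Y = 341 kN

Insert a hinge at Y; M_Y is the redundant, and each span becomes simply supported.
Discontinuity in slope at Y on the released structure — sum the simple-span end rotations:
  span XY: UDL 38.25: wL³/(24EI) = 265.2/EI
  span XY: triangular load, peak 38.5: w₀L³/(45EI) = 142.3/EI
  span YZ: point load 23 at a = 2.4: Pab(L + b)/(6LEI) = 52.99/EI
  span YZ: point load 111 at a = 0.75: Pab(L + b)/(6LEI) = 136.6/EI
  relative rotation θ_0 = (407.5 + 189.6)/EI = 597.1/EI
A unit hogging moment at Y produces rotation L₁/(3EI) + L₂/(3EI) = 3.833/EI.
Compatibility: M_Y·(L₁+L₂)/(3EI) = θ_0, giving M_Y = 155.8 kN·m (hogging).
Span XY, ΣM about X with M_Y applied at Y: R_Y^{XY}·5.5 = 966.7 + 155.8, so R_Y^{XY} = 204.1 kN and R_X = 316.2 − 204.1 = 112.2 kN.
Span YZ, ΣM about Z: R_Y^{YZ}·6 = 665.5 + 155.8, so R_Y^{YZ} = 136.9 kN and R_Z = 134 − 136.9 = -2.885 kN.
R_Y = 204.1 + 136.9 = 341 kN.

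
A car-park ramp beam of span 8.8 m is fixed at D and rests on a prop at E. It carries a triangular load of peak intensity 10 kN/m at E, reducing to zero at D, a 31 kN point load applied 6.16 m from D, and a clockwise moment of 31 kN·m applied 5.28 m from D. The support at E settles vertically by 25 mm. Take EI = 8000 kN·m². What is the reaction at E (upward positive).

Choose R_E as the redundant. The primary structure is the cantilever fixed at D.
Primary-structure tip deflection at E by superposition:
  triangular load, peak 10 at the free end: 11w₀L⁴/(120EI) = 5497/EI
  point load 31 at a = 6.16: Pa²(3L − a)/(6EI) = 3968/EI
  clockwise couple 31 at a = 5.28: M₀a(2L − a)/(2EI) = 1008/EI
  δ_0 = 10474/EI
Flexibility coefficient — unit upward force at E: δ_{EE} = L³/(3EI) = 227.2/EI.
With EI = 8000 kN·m²: δ_0 = 1.3092 m and δ_{EE} = 0.028395 m/kN.
Compatibility — the beam at E must follow the support down by 0.025 m: δ_0 − R_E·δ_{EE} = 0.025, so R_E = (1.3092 − 0.025)/0.028395 = 45.23 kN.

R_E = 45.23 kN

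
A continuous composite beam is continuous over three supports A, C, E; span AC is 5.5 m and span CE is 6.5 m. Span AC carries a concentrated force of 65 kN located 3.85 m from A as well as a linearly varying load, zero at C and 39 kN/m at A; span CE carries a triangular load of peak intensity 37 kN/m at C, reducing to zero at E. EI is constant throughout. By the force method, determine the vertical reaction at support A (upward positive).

R_A = 69.68 kN

Take M_C as the redundant. Released structure: two simple spans AC and CE with a hinge at C.
End slopes at the hinge C, treating each span as simply supported:
  span AC: point load 65 at a = 3.85: Pab(L + a)/(6LEI) = 117/EI
  span AC: triangular load, peak 39: 7w₀L³/(360EI) = 126.2/EI
  span CE: triangular load, peak 37: w₀L³/(45EI) = 225.8/EI
  relative rotation θ_0 = (243.2 + 225.8)/EI = 469/EI
A unit hogging moment at C produces rotation L₁/(3EI) + L₂/(3EI) = 4/EI.
Compatibility: M_C·(L₁+L₂)/(3EI) = θ_0, giving M_C = 117.2 kN·m (hogging).
Span AC, ΣM about A with M_C applied at C: R_C^{AC}·5.5 = 446.9 + 117.2, so R_C^{AC} = 102.6 kN and R_A = 172.2 − 102.6 = 69.68 kN.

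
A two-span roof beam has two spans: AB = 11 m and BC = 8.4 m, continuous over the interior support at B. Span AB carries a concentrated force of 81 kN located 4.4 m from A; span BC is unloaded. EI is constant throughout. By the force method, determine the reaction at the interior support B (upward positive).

R_B = 50.22 kN

Take M_B as the redundant. Released structure: two simple spans AB and BC with a hinge at B.
End slopes at the hinge B, treating each span as simply supported:
  span AB: point load 81 at a = 4.4: Pab(L + a)/(6LEI) = 548.9/EI
  relative rotation θ_0 = (548.9 + 0)/EI = 548.9/EI
A unit hogging moment at B produces rotation L₁/(3EI) + L₂/(3EI) = 6.467/EI.
Slope continuity at B: θ_0 = M_B·6.467/EI, so M_B = 548.9/6.467 = 84.87 kN·m (hogging).
Span AB, ΣM about A with M_B applied at B: R_B^{AB}·11 = 356.4 + 84.87, so R_B^{AB} = 40.12 kN and R_A = 81 − 40.12 = 40.88 kN.
Span BC, ΣM about C: R_B^{BC}·8.4 = 0 + 84.87, so R_B^{BC} = 10.1 kN and R_C = 0 − 10.1 = -10.1 kN.
R_B = 40.12 + 10.1 = 50.22 kN.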